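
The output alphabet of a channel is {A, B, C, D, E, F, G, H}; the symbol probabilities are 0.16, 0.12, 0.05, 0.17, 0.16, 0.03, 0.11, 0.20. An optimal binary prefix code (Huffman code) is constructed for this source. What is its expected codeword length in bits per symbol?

2.88 bits/symbol

Repeatedly combine the two least-probable nodes; the expected code length is the sum of the merged weights.
merge 3/100 + 1/20 → 2/25
merge 2/25 + 11/100 → 19/100
merge 3/25 + 4/25 → 7/25
merge 4/25 + 17/100 → 33/100
merge 19/100 + 1/5 → 39/100
merge 7/25 + 33/100 → 61/100
merge 39/100 + 61/100 → 1
L = 2/25 + 19/100 + 7/25 + 33/100 + 39/100 + 61/100 + 1 = 72/25 = 2.88 bits/symbol.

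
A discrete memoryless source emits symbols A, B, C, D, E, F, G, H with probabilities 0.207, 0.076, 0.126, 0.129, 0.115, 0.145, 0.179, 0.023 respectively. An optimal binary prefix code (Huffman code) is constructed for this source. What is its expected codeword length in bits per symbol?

2.892 bits/symbol

Repeatedly combine the two least-probable nodes; the expected code length is the sum of the merged weights.
merge 23/1000 + 19/250 → 99/1000
merge 99/1000 + 23/200 → 107/500
merge 63/500 + 129/1000 → 51/200
merge 29/200 + 179/1000 → 81/250
merge 207/1000 + 107/500 → 421/1000
merge 51/200 + 81/250 → 579/1000
merge 421/1000 + 579/1000 → 1
L = 99/1000 + 107/500 + 51/200 + 81/250 + 421/1000 + 579/1000 + 1 = 723/250 = 2.892 bits/symbol.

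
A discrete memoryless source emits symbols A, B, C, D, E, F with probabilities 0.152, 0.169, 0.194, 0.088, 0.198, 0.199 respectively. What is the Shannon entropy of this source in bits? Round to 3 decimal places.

H = −Σ pᵢ log₂ pᵢ.
−0.152·log₂(0.152) = 0.4131
−0.169·log₂(0.169) = 0.4335
−0.194·log₂(0.194) = 0.4590
−0.088·log₂(0.088) = 0.3086
−0.198·log₂(0.198) = 0.4626
−0.199·log₂(0.199) = 0.4635
Sum ≈ 2.5402 → 2.540 bits.

2.540 bits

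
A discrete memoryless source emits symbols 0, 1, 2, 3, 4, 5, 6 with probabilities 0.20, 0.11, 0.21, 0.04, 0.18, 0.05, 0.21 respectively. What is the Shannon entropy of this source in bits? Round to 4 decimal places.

H = −Σ pᵢ log₂ pᵢ.
−0.20·log₂(0.20) = 0.4644
−0.11·log₂(0.11) = 0.3503
−0.21·log₂(0.21) = 0.4728
−0.04·log₂(0.04) = 0.1858
−0.18·log₂(0.18) = 0.4453
−0.05·log₂(0.05) = 0.2161
−0.21·log₂(0.21) = 0.4728
Sum ≈ 2.6075 → 2.6075 bits.

2.6075 bits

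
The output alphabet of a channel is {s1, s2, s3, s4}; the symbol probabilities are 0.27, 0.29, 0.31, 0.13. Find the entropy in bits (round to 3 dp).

1.934 bits

H = −Σ pᵢ log₂ pᵢ.
−0.27·log₂(0.27) = 0.5100
−0.29·log₂(0.29) = 0.5179
−0.31·log₂(0.31) = 0.5238
−0.13·log₂(0.13) = 0.3826
Sum ≈ 1.9344 → 1.934 bits.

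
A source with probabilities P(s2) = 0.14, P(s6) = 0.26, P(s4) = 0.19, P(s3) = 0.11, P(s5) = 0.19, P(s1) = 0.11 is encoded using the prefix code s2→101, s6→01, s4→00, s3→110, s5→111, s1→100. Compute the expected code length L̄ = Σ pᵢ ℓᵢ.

L̄ = Σ pᵢ·ℓᵢ = 0.14·3 + 0.26·2 + 0.19·2 + 0.11·3 + 0.19·3 + 0.11·3 = 2.55 bits/symbol.

2.55 bits/symbol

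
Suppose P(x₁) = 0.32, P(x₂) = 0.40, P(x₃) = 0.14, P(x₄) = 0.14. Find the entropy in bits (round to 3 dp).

1.849 bits

H = −Σ pᵢ log₂ pᵢ.
−0.32·log₂(0.32) = 0.5260
−0.40·log₂(0.40) = 0.5288
−0.14·log₂(0.14) = 0.3971
−0.14·log₂(0.14) = 0.3971
Sum ≈ 1.8490 → 1.849 bits.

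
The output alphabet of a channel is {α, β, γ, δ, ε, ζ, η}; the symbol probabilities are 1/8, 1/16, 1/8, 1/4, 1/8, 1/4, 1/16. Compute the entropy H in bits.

2.625 bits

Each probability is a power of 1/2, so log₂(1/p) is an integer.
H = Σ p·log₂(1/p) = 1/8·3 + 1/16·4 + 1/8·3 + 1/4·2 + 1/8·3 + 1/4·2 + 1/16·4 = 2.625 bits.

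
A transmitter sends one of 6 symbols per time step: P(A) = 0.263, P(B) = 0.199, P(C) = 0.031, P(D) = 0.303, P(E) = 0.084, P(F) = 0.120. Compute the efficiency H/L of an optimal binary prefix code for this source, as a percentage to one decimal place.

98.5%

Entropy H = −Σ p log₂ p ≈ 2.3148 bits.
Huffman merges: 31/1000+21/250→23/200; 23/200+3/25→47/200; 199/1000+47/200→217/500; 263/1000+303/1000→283/500; 217/500+283/500→1. L = 47/20 ≈ 2.3500.
Efficiency = H/L = 2.3148/2.3500 = 98.5%.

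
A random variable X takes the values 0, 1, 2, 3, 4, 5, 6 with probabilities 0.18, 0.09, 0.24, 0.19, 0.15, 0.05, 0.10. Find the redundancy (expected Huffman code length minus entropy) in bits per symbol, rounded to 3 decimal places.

0.044 bits

Entropy H = −Σ p log₂ p ≈ 2.6662 bits.
Huffman merges: 1/20+9/100→7/50; 1/10+7/50→6/25; 3/20+9/50→33/100; 19/100+6/25→43/100; 6/25+33/100→57/100; 43/100+57/100→1. L = 271/100 ≈ 2.7100.
L − H = 2.7100 − 2.6662 = 0.044 bits.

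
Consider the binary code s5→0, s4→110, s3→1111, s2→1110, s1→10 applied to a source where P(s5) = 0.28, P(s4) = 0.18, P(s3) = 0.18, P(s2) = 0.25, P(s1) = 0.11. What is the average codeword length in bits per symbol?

2.76 bits/symbol

L̄ = Σ pᵢ·ℓᵢ = 0.28·1 + 0.18·3 + 0.18·4 + 0.25·4 + 0.11·2 = 2.76 bits/symbol.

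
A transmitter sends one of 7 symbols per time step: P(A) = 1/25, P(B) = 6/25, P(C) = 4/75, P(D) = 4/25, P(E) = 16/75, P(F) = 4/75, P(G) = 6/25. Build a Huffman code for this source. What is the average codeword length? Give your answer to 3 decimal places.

Repeatedly combine the two least-probable nodes; the expected code length is the sum of the merged weights.
merge 1/25 + 4/75 → 7/75
merge 4/75 + 7/75 → 11/75
merge 11/75 + 4/25 → 23/75
merge 16/75 + 6/25 → 34/75
merge 6/25 + 23/75 → 41/75
merge 34/75 + 41/75 → 1
L = 7/75 + 11/75 + 23/75 + 34/75 + 41/75 + 1 = 191/75 ≈ 2.547 bits/symbol.

2.547 bits/symbol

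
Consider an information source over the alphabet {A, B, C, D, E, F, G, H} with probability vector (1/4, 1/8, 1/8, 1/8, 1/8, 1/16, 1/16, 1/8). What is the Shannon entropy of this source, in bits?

Each probability is a power of 1/2, so log₂(1/p) is an integer.
H = Σ p·log₂(1/p) = 1/4·2 + 1/8·3 + 1/8·3 + 1/8·3 + 1/8·3 + 1/16·4 + 1/16·4 + 1/8·3 = 2.875 bits.

2.875 bits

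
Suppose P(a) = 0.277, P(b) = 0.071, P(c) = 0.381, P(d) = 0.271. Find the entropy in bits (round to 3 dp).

H = −Σ pᵢ log₂ pᵢ.
−0.277·log₂(0.277) = 0.5130
−0.071·log₂(0.071) = 0.2709
−0.381·log₂(0.381) = 0.5304
−0.271·log₂(0.271) = 0.5105
Sum ≈ 1.8248 → 1.825 bits.

1.825 bits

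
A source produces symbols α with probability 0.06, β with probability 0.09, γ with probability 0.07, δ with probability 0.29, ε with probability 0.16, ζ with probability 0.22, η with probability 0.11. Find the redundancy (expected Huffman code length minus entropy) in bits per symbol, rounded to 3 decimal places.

0.023 bits

Entropy H = −Σ p log₂ p ≈ 2.5965 bits.
Huffman merges: 3/50+7/100→13/100; 9/100+11/100→1/5; 13/100+4/25→29/100; 1/5+11/50→21/50; 29/100+29/100→29/50; 21/50+29/50→1. L = 131/50 ≈ 2.6200.
L − H = 2.6200 − 2.5965 = 0.023 bits.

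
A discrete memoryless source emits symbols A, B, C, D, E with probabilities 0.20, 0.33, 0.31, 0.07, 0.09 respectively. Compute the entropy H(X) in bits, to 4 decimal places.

2.0972 bits

H = −Σ pᵢ log₂ pᵢ.
−0.20·log₂(0.20) = 0.4644
−0.33·log₂(0.33) = 0.5278
−0.31·log₂(0.31) = 0.5238
−0.07·log₂(0.07) = 0.2686
−0.09·log₂(0.09) = 0.3127
Sum ≈ 2.0972 → 2.0972 bits.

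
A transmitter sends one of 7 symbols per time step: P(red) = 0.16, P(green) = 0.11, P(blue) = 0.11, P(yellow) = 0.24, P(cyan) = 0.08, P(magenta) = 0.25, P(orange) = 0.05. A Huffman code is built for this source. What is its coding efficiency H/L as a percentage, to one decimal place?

99.4%

Entropy H = −Σ p log₂ p ≈ 2.6253 bits.
Huffman merges: 1/20+2/25→13/100; 11/100+11/100→11/50; 13/100+4/25→29/100; 11/50+6/25→23/50; 1/4+29/100→27/50; 23/50+27/50→1. L = 66/25 ≈ 2.6400.
Efficiency = H/L = 2.6253/2.6400 = 99.4%.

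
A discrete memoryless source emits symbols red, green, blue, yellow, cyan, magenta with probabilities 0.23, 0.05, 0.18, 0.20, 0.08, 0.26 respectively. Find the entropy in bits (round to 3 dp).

H = −Σ pᵢ log₂ pᵢ.
−0.23·log₂(0.23) = 0.4877
−0.05·log₂(0.05) = 0.2161
−0.18·log₂(0.18) = 0.4453
−0.20·log₂(0.20) = 0.4644
−0.08·log₂(0.08) = 0.2915
−0.26·log₂(0.26) = 0.5053
Sum ≈ 2.4103 → 2.410 bits.

2.410 bits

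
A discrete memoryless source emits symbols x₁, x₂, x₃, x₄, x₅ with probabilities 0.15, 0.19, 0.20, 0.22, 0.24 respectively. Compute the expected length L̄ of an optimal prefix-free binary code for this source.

Repeatedly combine the two least-probable nodes; the expected code length is the sum of the merged weights.
merge 3/20 + 19/100 → 17/50
merge 1/5 + 11/50 → 21/50
merge 6/25 + 17/50 → 29/50
merge 21/50 + 29/50 → 1
L = 17/50 + 21/50 + 29/50 + 1 = 117/50 = 2.34 bits/symbol.

2.34 bits/symbol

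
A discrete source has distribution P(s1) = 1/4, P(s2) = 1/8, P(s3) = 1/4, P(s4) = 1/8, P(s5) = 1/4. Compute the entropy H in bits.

Each probability is a power of 1/2, so log₂(1/p) is an integer.
H = Σ p·log₂(1/p) = 1/4·2 + 1/8·3 + 1/4·2 + 1/8·3 + 1/4·2 = 2.25 bits.

2.25 bits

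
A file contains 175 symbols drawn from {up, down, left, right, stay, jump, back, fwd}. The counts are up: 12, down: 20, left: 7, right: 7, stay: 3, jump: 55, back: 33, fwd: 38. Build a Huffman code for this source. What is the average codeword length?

Probabilities are the counts divided by 175.
Repeatedly combine the two least-probable nodes; the expected code length is the sum of the merged weights.
merge 3/175 + 1/25 → 2/35
merge 1/25 + 2/35 → 17/175
merge 12/175 + 17/175 → 29/175
merge 4/35 + 29/175 → 7/25
merge 33/175 + 38/175 → 71/175
merge 7/25 + 11/35 → 104/175
merge 71/175 + 104/175 → 1
L = 2/35 + 17/175 + 29/175 + 7/25 + 71/175 + 104/175 + 1 = 13/5 = 2.6 bits/symbol.

2.6 bits/symbol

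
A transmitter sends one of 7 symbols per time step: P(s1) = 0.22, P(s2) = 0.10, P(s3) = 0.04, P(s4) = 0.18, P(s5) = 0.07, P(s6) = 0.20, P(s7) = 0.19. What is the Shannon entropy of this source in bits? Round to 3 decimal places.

2.632 bits

H = −Σ pᵢ log₂ pᵢ.
−0.22·log₂(0.22) = 0.4806
−0.10·log₂(0.10) = 0.3322
−0.04·log₂(0.04) = 0.1858
−0.18·log₂(0.18) = 0.4453
−0.07·log₂(0.07) = 0.2686
−0.20·log₂(0.20) = 0.4644
−0.19·log₂(0.19) = 0.4552
Sum ≈ 2.6320 → 2.632 bits.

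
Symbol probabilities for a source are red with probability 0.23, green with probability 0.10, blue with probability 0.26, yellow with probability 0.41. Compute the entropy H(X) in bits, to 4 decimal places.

H = −Σ pᵢ log₂ pᵢ.
−0.23·log₂(0.23) = 0.4877
−0.10·log₂(0.10) = 0.3322
−0.26·log₂(0.26) = 0.5053
−0.41·log₂(0.41) = 0.5274
Sum ≈ 1.8525 → 1.8525 bits.

1.8525 bits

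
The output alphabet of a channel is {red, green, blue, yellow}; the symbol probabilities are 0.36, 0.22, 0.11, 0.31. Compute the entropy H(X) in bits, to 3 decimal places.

1.885 bits

H = −Σ pᵢ log₂ pᵢ.
−0.36·log₂(0.36) = 0.5306
−0.22·log₂(0.22) = 0.4806
−0.11·log₂(0.11) = 0.3503
−0.31·log₂(0.31) = 0.5238
Sum ≈ 1.8853 → 1.885 bits.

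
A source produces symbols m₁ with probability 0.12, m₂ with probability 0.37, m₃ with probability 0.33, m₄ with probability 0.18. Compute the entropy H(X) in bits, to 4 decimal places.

1.8709 bits

H = −Σ pᵢ log₂ pᵢ.
−0.12·log₂(0.12) = 0.3671
−0.37·log₂(0.37) = 0.5307
−0.33·log₂(0.33) = 0.5278
−0.18·log₂(0.18) = 0.4453
Sum ≈ 1.8709 → 1.8709 bits.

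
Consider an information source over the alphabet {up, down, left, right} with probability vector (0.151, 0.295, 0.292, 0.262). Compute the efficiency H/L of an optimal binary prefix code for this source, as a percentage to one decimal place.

97.8%

Entropy H = −Σ p log₂ p ≈ 1.9563 bits.
Huffman merges: 151/1000+131/500→413/1000; 73/250+59/200→587/1000; 413/1000+587/1000→1. L = 2 ≈ 2.0000.
Efficiency = H/L = 1.9563/2.0000 = 97.8%.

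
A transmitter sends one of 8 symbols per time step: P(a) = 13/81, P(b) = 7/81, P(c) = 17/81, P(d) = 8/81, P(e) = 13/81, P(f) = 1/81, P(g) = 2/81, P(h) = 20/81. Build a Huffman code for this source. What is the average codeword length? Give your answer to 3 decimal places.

2.704 bits/symbol

Repeatedly combine the two least-probable nodes; the expected code length is the sum of the merged weights.
merge 1/81 + 2/81 → 1/27
merge 1/27 + 7/81 → 10/81
merge 8/81 + 10/81 → 2/9
merge 13/81 + 13/81 → 26/81
merge 17/81 + 2/9 → 35/81
merge 20/81 + 26/81 → 46/81
merge 35/81 + 46/81 → 1
L = 1/27 + 10/81 + 2/9 + 26/81 + 35/81 + 46/81 + 1 = 73/27 ≈ 2.704 bits/symbol.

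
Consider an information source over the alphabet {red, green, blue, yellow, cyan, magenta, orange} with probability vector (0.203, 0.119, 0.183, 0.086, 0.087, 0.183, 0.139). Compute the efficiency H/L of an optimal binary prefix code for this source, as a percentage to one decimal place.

Entropy H = −Σ p log₂ p ≈ 2.7358 bits.
Huffman merges: 43/500+87/1000→173/1000; 119/1000+139/1000→129/500; 173/1000+183/1000→89/250; 183/1000+203/1000→193/500; 129/500+89/250→307/500; 193/500+307/500→1. L = 2787/1000 ≈ 2.7870.
Efficiency = H/L = 2.7358/2.7870 = 98.2%.

98.2%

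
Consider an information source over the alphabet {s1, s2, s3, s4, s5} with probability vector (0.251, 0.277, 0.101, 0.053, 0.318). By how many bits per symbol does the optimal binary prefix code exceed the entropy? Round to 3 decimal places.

Entropy H = −Σ p log₂ p ≈ 2.0979 bits.
Huffman merges: 53/1000+101/1000→77/500; 77/500+251/1000→81/200; 277/1000+159/500→119/200; 81/200+119/200→1. L = 1077/500 ≈ 2.1540.
L − H = 2.1540 − 2.0979 = 0.056 bits.

0.056 bits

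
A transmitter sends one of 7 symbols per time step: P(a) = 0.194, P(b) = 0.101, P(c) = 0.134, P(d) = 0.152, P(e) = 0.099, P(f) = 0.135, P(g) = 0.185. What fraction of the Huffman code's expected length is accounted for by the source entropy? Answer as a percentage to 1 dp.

Entropy H = −Σ p log₂ p ≈ 2.7654 bits.
Huffman merges: 99/1000+101/1000→1/5; 67/500+27/200→269/1000; 19/125+37/200→337/1000; 97/500+1/5→197/500; 269/1000+337/1000→303/500; 197/500+303/500→1. L = 1403/500 ≈ 2.8060.
Efficiency = H/L = 2.7654/2.8060 = 98.6%.

98.6%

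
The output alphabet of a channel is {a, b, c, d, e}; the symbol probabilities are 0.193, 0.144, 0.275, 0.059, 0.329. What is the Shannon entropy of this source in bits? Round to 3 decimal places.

H = −Σ pᵢ log₂ pᵢ.
−0.193·log₂(0.193) = 0.4581
−0.144·log₂(0.144) = 0.4026
−0.275·log₂(0.275) = 0.5122
−0.059·log₂(0.059) = 0.2409
−0.329·log₂(0.329) = 0.5277
Sum ≈ 2.1414 → 2.141 bits.

2.141 bits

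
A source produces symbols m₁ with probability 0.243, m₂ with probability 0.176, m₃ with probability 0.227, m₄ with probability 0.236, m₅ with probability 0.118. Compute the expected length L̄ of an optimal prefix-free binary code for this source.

2.294 bits/symbol

Repeatedly combine the two least-probable nodes; the expected code length is the sum of the merged weights.
merge 59/500 + 22/125 → 147/500
merge 227/1000 + 59/250 → 463/1000
merge 243/1000 + 147/500 → 537/1000
merge 463/1000 + 537/1000 → 1
L = 147/500 + 463/1000 + 537/1000 + 1 = 1147/500 = 2.294 bits/symbol.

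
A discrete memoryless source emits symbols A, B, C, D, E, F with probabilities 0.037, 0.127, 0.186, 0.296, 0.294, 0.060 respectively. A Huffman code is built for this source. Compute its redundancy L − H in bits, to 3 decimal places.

0.033 bits

Entropy H = −Σ p log₂ p ≈ 2.2881 bits.
Huffman merges: 37/1000+3/50→97/1000; 97/1000+127/1000→28/125; 93/500+28/125→41/100; 147/500+37/125→59/100; 41/100+59/100→1. L = 2321/1000 ≈ 2.3210.
L − H = 2.3210 − 2.2881 = 0.033 bits.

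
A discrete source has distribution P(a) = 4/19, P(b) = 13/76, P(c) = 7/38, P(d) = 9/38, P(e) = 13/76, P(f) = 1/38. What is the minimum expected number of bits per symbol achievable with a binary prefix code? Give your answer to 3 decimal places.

2.553 bits/symbol

Repeatedly combine the two least-probable nodes; the expected code length is the sum of the merged weights.
merge 1/38 + 13/76 → 15/76
merge 13/76 + 7/38 → 27/76
merge 15/76 + 4/19 → 31/76
merge 9/38 + 27/76 → 45/76
merge 31/76 + 45/76 → 1
L = 15/76 + 27/76 + 31/76 + 45/76 + 1 = 97/38 ≈ 2.553 bits/symbol.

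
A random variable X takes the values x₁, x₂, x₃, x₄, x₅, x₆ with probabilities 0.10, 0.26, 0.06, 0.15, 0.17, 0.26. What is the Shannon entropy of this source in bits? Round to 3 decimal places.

2.431 bits

H = −Σ pᵢ log₂ pᵢ.
−0.10·log₂(0.10) = 0.3322
−0.26·log₂(0.26) = 0.5053
−0.06·log₂(0.06) = 0.2435
−0.15·log₂(0.15) = 0.4105
−0.17·log₂(0.17) = 0.4346
−0.26·log₂(0.26) = 0.5053
Sum ≈ 2.4314 → 2.431 bits.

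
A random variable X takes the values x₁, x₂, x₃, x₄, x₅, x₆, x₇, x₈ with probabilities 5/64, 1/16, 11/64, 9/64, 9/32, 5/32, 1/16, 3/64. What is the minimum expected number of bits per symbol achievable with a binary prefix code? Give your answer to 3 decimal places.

2.797 bits/symbol

Repeatedly combine the two least-probable nodes; the expected code length is the sum of the merged weights.
merge 3/64 + 1/16 → 7/64
merge 1/16 + 5/64 → 9/64
merge 7/64 + 9/64 → 1/4
merge 9/64 + 5/32 → 19/64
merge 11/64 + 1/4 → 27/64
merge 9/32 + 19/64 → 37/64
merge 27/64 + 37/64 → 1
L = 7/64 + 9/64 + 1/4 + 19/64 + 27/64 + 37/64 + 1 = 179/64 ≈ 2.797 bits/symbol.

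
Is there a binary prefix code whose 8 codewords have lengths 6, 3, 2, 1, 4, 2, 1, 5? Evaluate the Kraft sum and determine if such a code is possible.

1.734375; no

With common denominator 2^6 = 64: Σ 2^(−ℓᵢ) = 1/64 + 8/64 + 16/64 + 32/64 + 4/64 + 16/64 + 32/64 + 2/64 = 111/64 = 1.734375.
Kraft's inequality requires Σ ≤ 1; here Σ = 1.734375 > 1, so no such prefix code exists.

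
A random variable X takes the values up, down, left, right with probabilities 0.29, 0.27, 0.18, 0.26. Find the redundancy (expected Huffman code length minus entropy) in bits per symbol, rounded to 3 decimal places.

Entropy H = −Σ p log₂ p ≈ 1.9785 bits.
Huffman merges: 9/50+13/50→11/25; 27/100+29/100→14/25; 11/25+14/25→1. L = 2 ≈ 2.0000.
L − H = 2.0000 − 1.9785 = 0.021 bits.

0.021 bits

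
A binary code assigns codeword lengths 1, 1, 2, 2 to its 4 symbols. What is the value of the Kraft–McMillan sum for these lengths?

With common denominator 2^2 = 4: Σ 2^(−ℓᵢ) = 2/4 + 2/4 + 1/4 + 1/4 = 6/4 = 1.5.

1.5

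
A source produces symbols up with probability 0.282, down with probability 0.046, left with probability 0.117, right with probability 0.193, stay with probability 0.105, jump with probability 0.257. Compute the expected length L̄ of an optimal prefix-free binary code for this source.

Repeatedly combine the two least-probable nodes; the expected code length is the sum of the merged weights.
merge 23/500 + 21/200 → 151/1000
merge 117/1000 + 151/1000 → 67/250
merge 193/1000 + 257/1000 → 9/20
merge 67/250 + 141/500 → 11/20
merge 9/20 + 11/20 → 1
L = 151/1000 + 67/250 + 9/20 + 11/20 + 1 = 2419/1000 = 2.419 bits/symbol.

2.419 bits/symbol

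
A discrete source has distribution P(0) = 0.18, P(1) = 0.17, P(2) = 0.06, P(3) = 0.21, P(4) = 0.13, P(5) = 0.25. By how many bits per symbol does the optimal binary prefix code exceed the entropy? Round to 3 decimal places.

Entropy H = −Σ p log₂ p ≈ 2.4789 bits.
Huffman merges: 3/50+13/100→19/100; 17/100+9/50→7/20; 19/100+21/100→2/5; 1/4+7/20→3/5; 2/5+3/5→1. L = 127/50 ≈ 2.5400.
L − H = 2.5400 − 2.4789 = 0.061 bits.

0.061 bits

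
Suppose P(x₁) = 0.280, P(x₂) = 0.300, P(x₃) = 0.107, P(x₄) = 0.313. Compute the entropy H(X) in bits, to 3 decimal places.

1.905 bits

H = −Σ pᵢ log₂ pᵢ.
−0.280·log₂(0.280) = 0.5142
−0.300·log₂(0.300) = 0.5211
−0.107·log₂(0.107) = 0.3450
−0.313·log₂(0.313) = 0.5245
Sum ≈ 1.9048 → 1.905 bits.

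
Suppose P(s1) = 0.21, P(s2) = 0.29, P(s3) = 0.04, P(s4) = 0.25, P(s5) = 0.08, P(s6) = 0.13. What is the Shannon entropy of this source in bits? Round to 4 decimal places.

2.3506 bits

H = −Σ pᵢ log₂ pᵢ.
−0.21·log₂(0.21) = 0.4728
−0.29·log₂(0.29) = 0.5179
−0.04·log₂(0.04) = 0.1858
−0.25·log₂(0.25) = 0.5000
−0.08·log₂(0.08) = 0.2915
−0.13·log₂(0.13) = 0.3826
Sum ≈ 2.3506 → 2.3506 bits.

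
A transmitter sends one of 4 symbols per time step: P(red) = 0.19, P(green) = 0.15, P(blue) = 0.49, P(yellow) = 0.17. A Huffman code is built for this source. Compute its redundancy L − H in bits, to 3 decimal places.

Entropy H = −Σ p log₂ p ≈ 1.8046 bits.
Huffman merges: 3/20+17/100→8/25; 19/100+8/25→51/100; 49/100+51/100→1. L = 183/100 ≈ 1.8300.
L − H = 1.8300 − 1.8046 = 0.025 bits.

0.025 bits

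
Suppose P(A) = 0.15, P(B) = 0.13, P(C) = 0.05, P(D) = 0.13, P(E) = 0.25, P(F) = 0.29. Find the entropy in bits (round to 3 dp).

2.410 bits

H = −Σ pᵢ log₂ pᵢ.
−0.15·log₂(0.15) = 0.4105
−0.13·log₂(0.13) = 0.3826
−0.05·log₂(0.05) = 0.2161
−0.13·log₂(0.13) = 0.3826
−0.25·log₂(0.25) = 0.5000
−0.29·log₂(0.29) = 0.5179
Sum ≈ 2.4098 → 2.410 bits.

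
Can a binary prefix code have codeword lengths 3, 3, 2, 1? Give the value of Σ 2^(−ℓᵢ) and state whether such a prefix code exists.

With common denominator 2^3 = 8: Σ 2^(−ℓᵢ) = 1/8 + 1/8 + 2/8 + 4/8 = 8/8 = 1.
Kraft's inequality requires Σ ≤ 1; here Σ = 1 ≤ 1, so such a prefix code exists.

1; yes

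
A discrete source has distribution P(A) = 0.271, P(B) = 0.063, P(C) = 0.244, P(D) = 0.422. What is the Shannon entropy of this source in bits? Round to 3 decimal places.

1.784 bits

H = −Σ pᵢ log₂ pᵢ.
−0.271·log₂(0.271) = 0.5105
−0.063·log₂(0.063) = 0.2513
−0.244·log₂(0.244) = 0.4966
−0.422·log₂(0.422) = 0.5253
Sum ≈ 1.7835 → 1.784 bits.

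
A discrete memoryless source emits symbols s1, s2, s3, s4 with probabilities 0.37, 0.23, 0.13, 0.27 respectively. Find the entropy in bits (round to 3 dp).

1.911 bits

H = −Σ pᵢ log₂ pᵢ.
−0.37·log₂(0.37) = 0.5307
−0.23·log₂(0.23) = 0.4877
−0.13·log₂(0.13) = 0.3826
−0.27·log₂(0.27) = 0.5100
Sum ≈ 1.9111 → 1.911 bits.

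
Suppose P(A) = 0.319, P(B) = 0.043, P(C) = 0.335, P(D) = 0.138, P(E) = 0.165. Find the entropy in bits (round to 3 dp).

H = −Σ pᵢ log₂ pᵢ.
−0.319·log₂(0.319) = 0.5258
−0.043·log₂(0.043) = 0.1952
−0.335·log₂(0.335) = 0.5286
−0.138·log₂(0.138) = 0.3943
−0.165·log₂(0.165) = 0.4289
Sum ≈ 2.0728 → 2.073 bits.

2.073 bits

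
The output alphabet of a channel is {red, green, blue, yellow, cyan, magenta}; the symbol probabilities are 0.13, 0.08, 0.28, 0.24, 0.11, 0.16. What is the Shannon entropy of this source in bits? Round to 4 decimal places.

H = −Σ pᵢ log₂ pᵢ.
−0.13·log₂(0.13) = 0.3826
−0.08·log₂(0.08) = 0.2915
−0.28·log₂(0.28) = 0.5142
−0.24·log₂(0.24) = 0.4941
−0.11·log₂(0.11) = 0.3503
−0.16·log₂(0.16) = 0.4230
Sum ≈ 2.4558 → 2.4558 bits.

2.4558 bits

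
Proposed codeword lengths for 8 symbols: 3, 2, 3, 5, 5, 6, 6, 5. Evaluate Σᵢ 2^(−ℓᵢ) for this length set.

With common denominator 2^6 = 64: Σ 2^(−ℓᵢ) = 8/64 + 16/64 + 8/64 + 2/64 + 2/64 + 1/64 + 1/64 + 2/64 = 40/64 = 0.625.

0.625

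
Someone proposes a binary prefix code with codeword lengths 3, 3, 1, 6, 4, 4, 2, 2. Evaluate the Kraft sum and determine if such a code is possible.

With common denominator 2^6 = 64: Σ 2^(−ℓᵢ) = 8/64 + 8/64 + 32/64 + 1/64 + 4/64 + 4/64 + 16/64 + 16/64 = 89/64 = 1.390625.
Kraft's inequality requires Σ ≤ 1; here Σ = 1.390625 > 1, so no such prefix code exists.

1.390625; no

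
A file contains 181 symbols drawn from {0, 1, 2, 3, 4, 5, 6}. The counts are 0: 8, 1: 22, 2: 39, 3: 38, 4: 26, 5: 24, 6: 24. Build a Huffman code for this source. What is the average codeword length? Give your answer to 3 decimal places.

Probabilities are the counts divided by 181.
Repeatedly combine the two least-probable nodes; the expected code length is the sum of the merged weights.
merge 8/181 + 22/181 → 30/181
merge 24/181 + 24/181 → 48/181
merge 26/181 + 30/181 → 56/181
merge 38/181 + 39/181 → 77/181
merge 48/181 + 56/181 → 104/181
merge 77/181 + 104/181 → 1
L = 30/181 + 48/181 + 56/181 + 77/181 + 104/181 + 1 = 496/181 ≈ 2.740 bits/symbol.

2.740 bits/symbol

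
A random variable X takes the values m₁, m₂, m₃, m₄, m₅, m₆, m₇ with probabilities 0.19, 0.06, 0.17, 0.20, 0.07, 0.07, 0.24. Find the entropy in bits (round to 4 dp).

H = −Σ pᵢ log₂ pᵢ.
−0.19·log₂(0.19) = 0.4552
−0.06·log₂(0.06) = 0.2435
−0.17·log₂(0.17) = 0.4346
−0.20·log₂(0.20) = 0.4644
−0.07·log₂(0.07) = 0.2686
−0.07·log₂(0.07) = 0.2686
−0.24·log₂(0.24) = 0.4941
Sum ≈ 2.6290 → 2.6290 bits.

2.6290 bits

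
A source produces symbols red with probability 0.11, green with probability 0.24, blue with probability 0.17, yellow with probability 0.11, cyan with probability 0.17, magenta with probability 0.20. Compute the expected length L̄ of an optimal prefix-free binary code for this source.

Repeatedly combine the two least-probable nodes; the expected code length is the sum of the merged weights.
merge 11/100 + 11/100 → 11/50
merge 17/100 + 17/100 → 17/50
merge 1/5 + 11/50 → 21/50
merge 6/25 + 17/50 → 29/50
merge 21/50 + 29/50 → 1
L = 11/50 + 17/50 + 21/50 + 29/50 + 1 = 64/25 = 2.56 bits/symbol.

2.56 bits/symbol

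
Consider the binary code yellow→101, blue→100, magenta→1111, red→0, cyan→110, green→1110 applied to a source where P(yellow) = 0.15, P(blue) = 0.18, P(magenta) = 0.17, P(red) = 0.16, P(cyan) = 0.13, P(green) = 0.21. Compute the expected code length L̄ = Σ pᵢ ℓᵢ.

L̄ = Σ pᵢ·ℓᵢ = 0.15·3 + 0.18·3 + 0.17·4 + 0.16·1 + 0.13·3 + 0.21·4 = 3.06 bits/symbol.

3.06 bits/symbol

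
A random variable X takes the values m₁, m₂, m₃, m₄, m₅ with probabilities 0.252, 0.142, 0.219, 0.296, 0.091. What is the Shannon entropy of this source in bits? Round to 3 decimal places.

2.215 bits

H = −Σ pᵢ log₂ pᵢ.
−0.252·log₂(0.252) = 0.5011
−0.142·log₂(0.142) = 0.3999
−0.219·log₂(0.219) = 0.4798
−0.296·log₂(0.296) = 0.5199
−0.091·log₂(0.091) = 0.3147
Sum ≈ 2.2154 → 2.215 bits.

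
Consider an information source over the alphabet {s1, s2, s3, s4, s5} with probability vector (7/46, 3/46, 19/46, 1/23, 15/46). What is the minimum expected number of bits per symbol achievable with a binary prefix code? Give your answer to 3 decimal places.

1.957 bits/symbol

Repeatedly combine the two least-probable nodes; the expected code length is the sum of the merged weights.
merge 1/23 + 3/46 → 5/46
merge 5/46 + 7/46 → 6/23
merge 6/23 + 15/46 → 27/46
merge 19/46 + 27/46 → 1
L = 5/46 + 6/23 + 27/46 + 1 = 45/23 ≈ 1.957 bits/symbol.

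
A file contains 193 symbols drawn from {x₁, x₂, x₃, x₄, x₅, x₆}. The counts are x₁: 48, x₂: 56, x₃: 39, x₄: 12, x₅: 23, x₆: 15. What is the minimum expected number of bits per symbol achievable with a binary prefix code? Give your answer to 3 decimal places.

2.399 bits/symbol

Probabilities are the counts divided by 193.
Repeatedly combine the two least-probable nodes; the expected code length is the sum of the merged weights.
merge 12/193 + 15/193 → 27/193
merge 23/193 + 27/193 → 50/193
merge 39/193 + 48/193 → 87/193
merge 50/193 + 56/193 → 106/193
merge 87/193 + 106/193 → 1
L = 27/193 + 50/193 + 87/193 + 106/193 + 1 = 463/193 ≈ 2.399 bits/symbol.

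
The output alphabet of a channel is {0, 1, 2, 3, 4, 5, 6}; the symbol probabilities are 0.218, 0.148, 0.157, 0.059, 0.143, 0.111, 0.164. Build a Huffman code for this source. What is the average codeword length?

2.782 bits/symbol

Repeatedly combine the two least-probable nodes; the expected code length is the sum of the merged weights.
merge 59/1000 + 111/1000 → 17/100
merge 143/1000 + 37/250 → 291/1000
merge 157/1000 + 41/250 → 321/1000
merge 17/100 + 109/500 → 97/250
merge 291/1000 + 321/1000 → 153/250
merge 97/250 + 153/250 → 1
L = 17/100 + 291/1000 + 321/1000 + 97/250 + 153/250 + 1 = 1391/500 = 2.782 bits/symbol.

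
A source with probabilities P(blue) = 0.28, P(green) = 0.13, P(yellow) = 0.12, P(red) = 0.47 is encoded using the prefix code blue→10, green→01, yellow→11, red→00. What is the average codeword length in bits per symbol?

2 bits/symbol

L̄ = Σ pᵢ·ℓᵢ = 0.28·2 + 0.13·2 + 0.12·2 + 0.47·2 = 2 bits/symbol.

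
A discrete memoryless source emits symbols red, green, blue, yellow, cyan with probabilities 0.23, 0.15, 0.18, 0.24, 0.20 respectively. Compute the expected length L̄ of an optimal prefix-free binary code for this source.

2.33 bits/symbol

Repeatedly combine the two least-probable nodes; the expected code length is the sum of the merged weights.
merge 3/20 + 9/50 → 33/100
merge 1/5 + 23/100 → 43/100
merge 6/25 + 33/100 → 57/100
merge 43/100 + 57/100 → 1
L = 33/100 + 43/100 + 57/100 + 1 = 233/100 = 2.33 bits/symbol.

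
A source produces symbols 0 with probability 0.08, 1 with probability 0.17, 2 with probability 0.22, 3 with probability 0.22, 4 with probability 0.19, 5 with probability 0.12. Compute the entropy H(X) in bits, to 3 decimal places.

H = −Σ pᵢ log₂ pᵢ.
−0.08·log₂(0.08) = 0.2915
−0.17·log₂(0.17) = 0.4346
−0.22·log₂(0.22) = 0.4806
−0.22·log₂(0.22) = 0.4806
−0.19·log₂(0.19) = 0.4552
−0.12·log₂(0.12) = 0.3671
Sum ≈ 2.5095 → 2.510 bits.

2.510 bits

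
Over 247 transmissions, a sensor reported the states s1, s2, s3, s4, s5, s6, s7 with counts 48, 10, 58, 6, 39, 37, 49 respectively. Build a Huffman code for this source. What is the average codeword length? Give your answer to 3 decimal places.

Probabilities are the counts divided by 247.
Repeatedly combine the two least-probable nodes; the expected code length is the sum of the merged weights.
merge 6/247 + 10/247 → 16/247
merge 16/247 + 37/247 → 53/247
merge 3/19 + 48/247 → 87/247
merge 49/247 + 53/247 → 102/247
merge 58/247 + 87/247 → 145/247
merge 102/247 + 145/247 → 1
L = 16/247 + 53/247 + 87/247 + 102/247 + 145/247 + 1 = 50/19 ≈ 2.632 bits/symbol.

2.632 bits/symbol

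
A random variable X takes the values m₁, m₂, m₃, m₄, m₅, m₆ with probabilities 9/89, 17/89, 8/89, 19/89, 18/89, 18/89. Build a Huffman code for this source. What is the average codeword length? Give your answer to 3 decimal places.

Repeatedly combine the two least-probable nodes; the expected code length is the sum of the merged weights.
merge 8/89 + 9/89 → 17/89
merge 17/89 + 17/89 → 34/89
merge 18/89 + 18/89 → 36/89
merge 19/89 + 34/89 → 53/89
merge 36/89 + 53/89 → 1
L = 17/89 + 34/89 + 36/89 + 53/89 + 1 = 229/89 ≈ 2.573 bits/symbol.

2.573 bits/symbol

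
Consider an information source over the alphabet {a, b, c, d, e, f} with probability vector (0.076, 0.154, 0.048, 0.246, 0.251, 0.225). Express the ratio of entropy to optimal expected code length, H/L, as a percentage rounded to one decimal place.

Entropy H = −Σ p log₂ p ≈ 2.3910 bits.
Huffman merges: 6/125+19/250→31/250; 31/250+77/500→139/500; 9/40+123/500→471/1000; 251/1000+139/500→529/1000; 471/1000+529/1000→1. L = 1201/500 ≈ 2.4020.
Efficiency = H/L = 2.3910/2.4020 = 99.5%.

99.5%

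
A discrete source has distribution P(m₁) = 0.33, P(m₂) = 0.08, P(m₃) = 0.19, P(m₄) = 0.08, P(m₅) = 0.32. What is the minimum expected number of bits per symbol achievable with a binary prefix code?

Repeatedly combine the two least-probable nodes; the expected code length is the sum of the merged weights.
merge 2/25 + 2/25 → 4/25
merge 4/25 + 19/100 → 7/20
merge 8/25 + 33/100 → 13/20
merge 7/20 + 13/20 → 1
L = 4/25 + 7/20 + 13/20 + 1 = 54/25 = 2.16 bits/symbol.

2.16 bits/symbol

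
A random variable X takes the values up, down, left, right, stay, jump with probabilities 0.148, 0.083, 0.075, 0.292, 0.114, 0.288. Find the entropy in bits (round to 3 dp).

H = −Σ pᵢ log₂ pᵢ.
−0.148·log₂(0.148) = 0.4079
−0.083·log₂(0.083) = 0.2980
−0.075·log₂(0.075) = 0.2803
−0.292·log₂(0.292) = 0.5186
−0.114·log₂(0.114) = 0.3571
−0.288·log₂(0.288) = 0.5172
Sum ≈ 2.3792 → 2.379 bits.

2.379 bits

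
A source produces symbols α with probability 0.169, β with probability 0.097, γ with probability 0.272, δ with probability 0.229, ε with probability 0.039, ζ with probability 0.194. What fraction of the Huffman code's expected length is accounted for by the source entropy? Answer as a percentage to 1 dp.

Entropy H = −Σ p log₂ p ≈ 2.3994 bits.
Huffman merges: 39/1000+97/1000→17/125; 17/125+169/1000→61/200; 97/500+229/1000→423/1000; 34/125+61/200→577/1000; 423/1000+577/1000→1. L = 2441/1000 ≈ 2.4410.
Efficiency = H/L = 2.3994/2.4410 = 98.3%.

98.3%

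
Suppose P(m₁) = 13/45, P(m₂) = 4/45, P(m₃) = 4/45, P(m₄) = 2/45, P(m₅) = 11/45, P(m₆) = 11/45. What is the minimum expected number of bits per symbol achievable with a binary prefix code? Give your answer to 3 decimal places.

Repeatedly combine the two least-probable nodes; the expected code length is the sum of the merged weights.
merge 2/45 + 4/45 → 2/15
merge 4/45 + 2/15 → 2/9
merge 2/9 + 11/45 → 7/15
merge 11/45 + 13/45 → 8/15
merge 7/15 + 8/15 → 1
L = 2/15 + 2/9 + 7/15 + 8/15 + 1 = 106/45 ≈ 2.356 bits/symbol.

2.356 bits/symbol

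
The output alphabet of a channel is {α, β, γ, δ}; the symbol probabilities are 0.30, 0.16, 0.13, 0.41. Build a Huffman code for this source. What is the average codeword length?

1.88 bits/symbol

Repeatedly combine the two least-probable nodes; the expected code length is the sum of the merged weights.
merge 13/100 + 4/25 → 29/100
merge 29/100 + 3/10 → 59/100
merge 41/100 + 59/100 → 1
L = 29/100 + 59/100 + 1 = 47/25 = 1.88 bits/symbol.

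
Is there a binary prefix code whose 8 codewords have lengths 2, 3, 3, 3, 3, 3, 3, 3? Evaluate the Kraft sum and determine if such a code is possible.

1.125; no

With common denominator 2^3 = 8: Σ 2^(−ℓᵢ) = 2/8 + 1/8 + 1/8 + 1/8 + 1/8 + 1/8 + 1/8 + 1/8 = 9/8 = 1.125.
Kraft's inequality requires Σ ≤ 1; here Σ = 1.125 > 1, so no such prefix code exists.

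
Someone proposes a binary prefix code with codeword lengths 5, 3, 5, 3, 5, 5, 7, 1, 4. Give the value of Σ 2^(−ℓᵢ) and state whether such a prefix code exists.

With common denominator 2^7 = 128: Σ 2^(−ℓᵢ) = 4/128 + 16/128 + 4/128 + 16/128 + 4/128 + 4/128 + 1/128 + 64/128 + 8/128 = 121/128 = 0.9453125.
Kraft's inequality requires Σ ≤ 1; here Σ = 0.9453125 ≤ 1, so such a prefix code exists.

0.9453125; yes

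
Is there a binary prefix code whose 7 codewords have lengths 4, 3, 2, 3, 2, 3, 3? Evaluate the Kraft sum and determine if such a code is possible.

1.0625; no

With common denominator 2^4 = 16: Σ 2^(−ℓᵢ) = 1/16 + 2/16 + 4/16 + 2/16 + 4/16 + 2/16 + 2/16 = 17/16 = 1.0625.
Kraft's inequality requires Σ ≤ 1; here Σ = 1.0625 > 1, so no such prefix code exists.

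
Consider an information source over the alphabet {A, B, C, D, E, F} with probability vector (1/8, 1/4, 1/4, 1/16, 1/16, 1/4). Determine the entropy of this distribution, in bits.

Each probability is a power of 1/2, so log₂(1/p) is an integer.
H = Σ p·log₂(1/p) = 1/8·3 + 1/4·2 + 1/4·2 + 1/16·4 + 1/16·4 + 1/4·2 = 2.375 bits.

2.375 bits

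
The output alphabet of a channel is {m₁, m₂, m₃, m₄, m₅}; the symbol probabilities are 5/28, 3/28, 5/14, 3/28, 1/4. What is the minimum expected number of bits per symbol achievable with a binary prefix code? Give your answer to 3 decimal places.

2.214 bits/symbol

Repeatedly combine the two least-probable nodes; the expected code length is the sum of the merged weights.
merge 3/28 + 3/28 → 3/14
merge 5/28 + 3/14 → 11/28
merge 1/4 + 5/14 → 17/28
merge 11/28 + 17/28 → 1
L = 3/14 + 11/28 + 17/28 + 1 = 31/14 ≈ 2.214 bits/symbol.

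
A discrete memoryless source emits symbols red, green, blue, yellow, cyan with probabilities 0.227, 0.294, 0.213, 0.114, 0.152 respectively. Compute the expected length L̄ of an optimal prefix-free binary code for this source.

2.266 bits/symbol

Repeatedly combine the two least-probable nodes; the expected code length is the sum of the merged weights.
merge 57/500 + 19/125 → 133/500
merge 213/1000 + 227/1000 → 11/25
merge 133/500 + 147/500 → 14/25
merge 11/25 + 14/25 → 1
L = 133/500 + 11/25 + 14/25 + 1 = 1133/500 = 2.266 bits/symbol.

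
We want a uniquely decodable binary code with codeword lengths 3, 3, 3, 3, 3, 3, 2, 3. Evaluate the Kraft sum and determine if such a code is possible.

With common denominator 2^3 = 8: Σ 2^(−ℓᵢ) = 1/8 + 1/8 + 1/8 + 1/8 + 1/8 + 1/8 + 2/8 + 1/8 = 9/8 = 1.125.
Kraft's inequality requires Σ ≤ 1; here Σ = 1.125 > 1, so no such prefix code exists.

1.125; no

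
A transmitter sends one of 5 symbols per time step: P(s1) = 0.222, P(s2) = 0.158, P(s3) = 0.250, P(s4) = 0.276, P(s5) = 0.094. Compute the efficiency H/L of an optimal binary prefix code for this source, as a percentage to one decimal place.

Entropy H = −Σ p log₂ p ≈ 2.2359 bits.
Huffman merges: 47/500+79/500→63/250; 111/500+1/4→59/125; 63/250+69/250→66/125; 59/125+66/125→1. L = 563/250 ≈ 2.2520.
Efficiency = H/L = 2.2359/2.2520 = 99.3%.

99.3%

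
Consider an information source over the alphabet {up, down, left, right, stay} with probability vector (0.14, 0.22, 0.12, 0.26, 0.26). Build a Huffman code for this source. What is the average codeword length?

Repeatedly combine the two least-probable nodes; the expected code length is the sum of the merged weights.
merge 3/25 + 7/50 → 13/50
merge 11/50 + 13/50 → 12/25
merge 13/50 + 13/50 → 13/25
merge 12/25 + 13/25 → 1
L = 13/50 + 12/25 + 13/25 + 1 = 113/50 = 2.26 bits/symbol.

2.26 bits/symbol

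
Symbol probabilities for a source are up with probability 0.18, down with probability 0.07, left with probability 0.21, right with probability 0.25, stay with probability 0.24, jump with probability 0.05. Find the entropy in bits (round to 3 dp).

2.397 bits

H = −Σ pᵢ log₂ pᵢ.
−0.18·log₂(0.18) = 0.4453
−0.07·log₂(0.07) = 0.2686
−0.21·log₂(0.21) = 0.4728
−0.25·log₂(0.25) = 0.5000
−0.24·log₂(0.24) = 0.4941
−0.05·log₂(0.05) = 0.2161
Sum ≈ 2.3969 → 2.397 bits.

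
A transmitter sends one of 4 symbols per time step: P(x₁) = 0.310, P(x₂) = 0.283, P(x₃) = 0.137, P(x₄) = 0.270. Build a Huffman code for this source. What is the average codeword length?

Repeatedly combine the two least-probable nodes; the expected code length is the sum of the merged weights.
merge 137/1000 + 27/100 → 407/1000
merge 283/1000 + 31/100 → 593/1000
merge 407/1000 + 593/1000 → 1
L = 407/1000 + 593/1000 + 1 = 2 bits/symbol.

2 bits/symbol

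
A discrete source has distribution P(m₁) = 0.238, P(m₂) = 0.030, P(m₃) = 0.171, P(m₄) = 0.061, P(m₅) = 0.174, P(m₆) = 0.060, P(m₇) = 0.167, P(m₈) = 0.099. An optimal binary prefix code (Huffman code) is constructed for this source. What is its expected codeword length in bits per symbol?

2.829 bits/symbol

Repeatedly combine the two least-probable nodes; the expected code length is the sum of the merged weights.
merge 3/100 + 3/50 → 9/100
merge 61/1000 + 9/100 → 151/1000
merge 99/1000 + 151/1000 → 1/4
merge 167/1000 + 171/1000 → 169/500
merge 87/500 + 119/500 → 103/250
merge 1/4 + 169/500 → 147/250
merge 103/250 + 147/250 → 1
L = 9/100 + 151/1000 + 1/4 + 169/500 + 103/250 + 147/250 + 1 = 2829/1000 = 2.829 bits/symbol.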